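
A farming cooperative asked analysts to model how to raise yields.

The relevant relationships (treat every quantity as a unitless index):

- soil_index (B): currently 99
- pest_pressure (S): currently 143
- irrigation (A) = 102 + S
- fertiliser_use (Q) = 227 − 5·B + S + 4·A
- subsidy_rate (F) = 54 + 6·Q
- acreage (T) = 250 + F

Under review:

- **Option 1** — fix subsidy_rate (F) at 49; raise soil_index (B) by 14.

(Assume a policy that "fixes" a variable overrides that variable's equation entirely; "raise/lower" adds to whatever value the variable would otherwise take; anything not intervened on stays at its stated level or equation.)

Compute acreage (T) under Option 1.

Option 1 (F := 49, B + 14):
  B = 99 + 14 = 113
  S = 143
  A = 102 + 143 = 245
  Q = 227 − 5·113 + 143 + 4·245 = 785
  F = 49
  T = 250 + 49 = 299

299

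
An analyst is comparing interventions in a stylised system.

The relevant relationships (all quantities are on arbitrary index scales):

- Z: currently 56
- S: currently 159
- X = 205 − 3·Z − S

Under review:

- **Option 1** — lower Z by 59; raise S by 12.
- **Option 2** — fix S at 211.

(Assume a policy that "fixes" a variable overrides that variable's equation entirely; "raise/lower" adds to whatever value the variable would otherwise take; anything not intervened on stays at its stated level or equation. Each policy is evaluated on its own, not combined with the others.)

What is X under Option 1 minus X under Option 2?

217

Option 1 (Z − 59, S + 12):
  Z = 56 − 59 = -3
  S = 159 + 12 = 171
  X = 205 − 3·(-3) − 171 = 43
Option 2 (S := 211):
  Z = 56
  S = 211
  X = 205 − 3·56 − 211 = -174
X: 43 − (-174) = 217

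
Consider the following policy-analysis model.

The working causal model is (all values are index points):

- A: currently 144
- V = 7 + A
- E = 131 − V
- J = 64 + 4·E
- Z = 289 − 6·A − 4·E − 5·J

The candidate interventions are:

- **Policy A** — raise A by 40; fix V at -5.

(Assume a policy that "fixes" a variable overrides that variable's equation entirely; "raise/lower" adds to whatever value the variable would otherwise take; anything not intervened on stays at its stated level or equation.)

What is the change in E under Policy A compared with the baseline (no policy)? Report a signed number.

Baseline:
  A = 144
  V = 7 + 144 = 151
  E = 131 − 151 = -20
Policy A (A + 40, V := -5):
  A = 144 + 40 = 184
  V = -5
  E = 131 − (-5) = 136
Change in E: 136 − (-20) = 156

156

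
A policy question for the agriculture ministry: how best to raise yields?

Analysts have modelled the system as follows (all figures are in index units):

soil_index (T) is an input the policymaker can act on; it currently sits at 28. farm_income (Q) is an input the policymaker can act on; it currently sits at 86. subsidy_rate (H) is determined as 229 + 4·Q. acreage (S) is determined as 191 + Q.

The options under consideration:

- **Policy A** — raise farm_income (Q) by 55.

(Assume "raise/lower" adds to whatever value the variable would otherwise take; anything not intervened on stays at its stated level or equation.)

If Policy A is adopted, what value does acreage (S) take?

Policy A (Q + 55):
  Q = 86 + 55 = 141
  S = 191 + 141 = 332

332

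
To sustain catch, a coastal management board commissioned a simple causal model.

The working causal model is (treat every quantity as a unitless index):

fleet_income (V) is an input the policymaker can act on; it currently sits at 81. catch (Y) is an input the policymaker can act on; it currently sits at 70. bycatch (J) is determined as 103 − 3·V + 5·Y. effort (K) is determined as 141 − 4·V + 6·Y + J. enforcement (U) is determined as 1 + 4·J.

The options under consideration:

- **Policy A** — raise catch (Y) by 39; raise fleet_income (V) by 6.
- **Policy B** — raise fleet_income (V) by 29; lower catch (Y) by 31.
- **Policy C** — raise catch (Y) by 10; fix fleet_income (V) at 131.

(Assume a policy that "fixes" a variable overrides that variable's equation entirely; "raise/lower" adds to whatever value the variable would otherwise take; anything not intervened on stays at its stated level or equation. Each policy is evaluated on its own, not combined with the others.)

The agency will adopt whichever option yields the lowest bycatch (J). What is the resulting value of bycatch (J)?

-32

Policy A (Y + 39, V + 6):
  V = 81 + 6 = 87
  Y = 70 + 39 = 109
  J = 103 − 3·87 + 5·109 = 387
Policy B (V + 29, Y − 31):
  V = 81 + 29 = 110
  Y = 70 − 31 = 39
  J = 103 − 3·110 + 5·39 = -32
Policy C (Y + 10, V := 131):
  V = 131
  Y = 70 + 10 = 80
  J = 103 − 3·131 + 5·80 = 110
Comparing — Policy A: J=387, Policy B: J=-32, Policy C: J=110. Lowest is -32 (Policy B).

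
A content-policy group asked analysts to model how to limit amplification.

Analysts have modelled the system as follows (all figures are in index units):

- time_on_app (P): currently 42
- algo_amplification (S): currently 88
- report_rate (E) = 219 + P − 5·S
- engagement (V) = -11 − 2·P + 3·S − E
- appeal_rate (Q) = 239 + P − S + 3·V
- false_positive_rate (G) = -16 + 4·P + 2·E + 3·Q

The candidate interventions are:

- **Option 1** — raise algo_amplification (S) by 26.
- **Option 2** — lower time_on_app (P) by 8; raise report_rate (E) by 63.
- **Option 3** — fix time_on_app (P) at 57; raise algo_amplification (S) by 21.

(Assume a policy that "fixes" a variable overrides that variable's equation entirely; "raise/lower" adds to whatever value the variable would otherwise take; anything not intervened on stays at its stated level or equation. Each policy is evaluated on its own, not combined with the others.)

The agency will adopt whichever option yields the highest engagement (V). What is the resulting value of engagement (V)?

Option 1 (S + 26):
  P = 42
  S = 88 + 26 = 114
  E = 219 + 42 − 5·114 = -309
  V = -11 − 2·42 + 3·114 − (-309) = 556
Option 2 (P − 8, E + 63):
  P = 42 − 8 = 34
  S = 88
  E = 219 + 34 − 5·88 (+63 from intervention) = -124
  V = -11 − 2·34 + 3·88 − (-124) = 309
Option 3 (P := 57, S + 21):
  P = 57
  S = 88 + 21 = 109
  E = 219 + 57 − 5·109 = -269
  V = -11 − 2·57 + 3·109 − (-269) = 471
Comparing — Option 1: V=556, Option 2: V=309, Option 3: V=471. Highest is 556 (Option 1).

556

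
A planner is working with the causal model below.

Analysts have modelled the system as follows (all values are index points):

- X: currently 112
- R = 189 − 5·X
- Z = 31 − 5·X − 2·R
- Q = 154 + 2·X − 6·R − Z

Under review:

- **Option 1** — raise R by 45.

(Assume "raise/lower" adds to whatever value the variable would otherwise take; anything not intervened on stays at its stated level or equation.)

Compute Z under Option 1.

Option 1 (R + 45):
  X = 112
  R = 189 − 5·112 (+45 from intervention) = -326
  Z = 31 − 5·112 − 2·(-326) = 123

123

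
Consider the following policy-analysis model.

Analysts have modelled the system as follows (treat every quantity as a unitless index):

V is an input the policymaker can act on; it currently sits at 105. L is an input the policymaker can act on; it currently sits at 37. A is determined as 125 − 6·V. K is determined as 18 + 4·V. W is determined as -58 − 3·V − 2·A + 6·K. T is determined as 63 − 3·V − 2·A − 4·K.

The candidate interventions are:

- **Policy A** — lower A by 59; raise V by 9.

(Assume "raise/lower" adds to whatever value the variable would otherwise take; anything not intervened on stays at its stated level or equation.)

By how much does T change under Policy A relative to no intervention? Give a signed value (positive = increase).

55

Baseline:
  V = 105
  A = 125 − 6·105 = -505
  K = 18 + 4·105 = 438
  T = 63 − 3·105 − 2·(-505) − 4·438 = -994
Policy A (A − 59, V + 9):
  V = 105 + 9 = 114
  A = 125 − 6·114 (−59 from intervention) = -618
  K = 18 + 4·114 = 474
  T = 63 − 3·114 − 2·(-618) − 4·474 = -939
Change in T: -939 − (-994) = 55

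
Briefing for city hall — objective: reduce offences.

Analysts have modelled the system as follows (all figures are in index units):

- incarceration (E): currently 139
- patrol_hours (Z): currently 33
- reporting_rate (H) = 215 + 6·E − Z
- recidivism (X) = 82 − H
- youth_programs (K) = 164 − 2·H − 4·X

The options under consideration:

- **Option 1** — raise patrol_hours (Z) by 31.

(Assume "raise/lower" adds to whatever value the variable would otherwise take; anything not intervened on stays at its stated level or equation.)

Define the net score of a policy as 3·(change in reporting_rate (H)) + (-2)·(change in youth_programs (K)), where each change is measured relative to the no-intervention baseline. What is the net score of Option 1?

31

Baseline:
  E = 139
  Z = 33
  H = 215 + 6·139 − 33 = 1016
  X = 82 − 1016 = -934
  K = 164 − 2·1016 − 4·(-934) = 1868
Option 1 (Z + 31):
  E = 139
  Z = 33 + 31 = 64
  H = 215 + 6·139 − 64 = 985
  X = 82 − 985 = -903
  K = 164 − 2·985 − 4·(-903) = 1806
ΔH = 985 − 1016 = -31; ΔK = 1806 − 1868 = -62
Score = 3·(-31) + (-2)·(-62) = 31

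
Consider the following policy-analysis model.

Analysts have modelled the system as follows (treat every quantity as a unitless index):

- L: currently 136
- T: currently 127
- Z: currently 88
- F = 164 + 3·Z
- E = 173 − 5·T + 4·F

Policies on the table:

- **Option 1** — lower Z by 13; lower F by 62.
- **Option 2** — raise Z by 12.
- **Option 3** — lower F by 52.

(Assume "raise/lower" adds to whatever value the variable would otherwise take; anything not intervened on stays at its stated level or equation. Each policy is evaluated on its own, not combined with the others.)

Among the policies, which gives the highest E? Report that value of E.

1394

Option 1 (Z − 13, F − 62):
  T = 127
  Z = 88 − 13 = 75
  F = 164 + 3·75 (−62 from intervention) = 327
  E = 173 − 5·127 + 4·327 = 846
Option 2 (Z + 12):
  T = 127
  Z = 88 + 12 = 100
  F = 164 + 3·100 = 464
  E = 173 − 5·127 + 4·464 = 1394
Option 3 (F − 52):
  T = 127
  Z = 88
  F = 164 + 3·88 (−52 from intervention) = 376
  E = 173 − 5·127 + 4·376 = 1042
Comparing — Option 1: E=846, Option 2: E=1394, Option 3: E=1042. Highest is 1394 (Option 2).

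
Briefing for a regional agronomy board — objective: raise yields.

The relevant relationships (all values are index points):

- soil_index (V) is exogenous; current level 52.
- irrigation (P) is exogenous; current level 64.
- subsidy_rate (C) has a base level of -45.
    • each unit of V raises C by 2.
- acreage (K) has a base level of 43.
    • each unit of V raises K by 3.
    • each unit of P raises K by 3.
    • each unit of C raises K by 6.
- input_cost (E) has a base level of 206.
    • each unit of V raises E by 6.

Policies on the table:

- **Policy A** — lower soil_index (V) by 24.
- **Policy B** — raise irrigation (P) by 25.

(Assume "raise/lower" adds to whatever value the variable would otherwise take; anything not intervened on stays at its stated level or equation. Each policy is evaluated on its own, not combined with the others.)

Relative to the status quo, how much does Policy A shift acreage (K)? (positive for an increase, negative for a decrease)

Baseline:
  V = 52
  P = 64
  C = -45 + 2·52 = 59
  K = 43 + 3·52 + 3·64 + 6·59 = 745
Policy A (V − 24):
  V = 52 − 24 = 28
  P = 64
  C = -45 + 2·28 = 11
  K = 43 + 3·28 + 3·64 + 6·11 = 385
Change in K: 385 − 745 = -360

-360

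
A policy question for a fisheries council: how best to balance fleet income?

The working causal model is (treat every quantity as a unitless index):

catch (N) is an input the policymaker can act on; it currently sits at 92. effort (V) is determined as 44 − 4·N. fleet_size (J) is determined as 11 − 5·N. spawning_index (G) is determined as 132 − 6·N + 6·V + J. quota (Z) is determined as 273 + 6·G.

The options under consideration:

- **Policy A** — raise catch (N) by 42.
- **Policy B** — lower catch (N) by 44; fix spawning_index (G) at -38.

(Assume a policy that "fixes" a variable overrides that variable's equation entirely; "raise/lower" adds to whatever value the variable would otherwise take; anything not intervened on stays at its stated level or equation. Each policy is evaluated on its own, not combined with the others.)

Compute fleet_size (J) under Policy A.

Policy A (N + 42):
  N = 92 + 42 = 134
  J = 11 − 5·134 = -659

-659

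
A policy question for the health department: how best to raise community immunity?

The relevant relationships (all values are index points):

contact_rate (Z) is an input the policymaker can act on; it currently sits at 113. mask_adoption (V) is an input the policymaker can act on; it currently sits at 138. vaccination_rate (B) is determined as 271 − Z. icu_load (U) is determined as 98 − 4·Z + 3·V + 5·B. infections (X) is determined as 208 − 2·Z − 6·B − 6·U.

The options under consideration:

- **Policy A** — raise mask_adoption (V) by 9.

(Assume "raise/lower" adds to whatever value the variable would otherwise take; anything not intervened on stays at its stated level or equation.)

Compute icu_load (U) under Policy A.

Policy A (V + 9):
  Z = 113
  V = 138 + 9 = 147
  B = 271 − 113 = 158
  U = 98 − 4·113 + 3·147 + 5·158 = 877

877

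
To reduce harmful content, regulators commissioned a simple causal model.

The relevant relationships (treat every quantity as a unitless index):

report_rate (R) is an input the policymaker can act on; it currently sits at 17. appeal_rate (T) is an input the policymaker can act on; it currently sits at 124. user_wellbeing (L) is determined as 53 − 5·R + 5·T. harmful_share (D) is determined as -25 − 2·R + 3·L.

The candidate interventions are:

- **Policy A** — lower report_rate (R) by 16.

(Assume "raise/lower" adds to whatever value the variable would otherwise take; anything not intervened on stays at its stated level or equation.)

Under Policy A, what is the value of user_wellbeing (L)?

Policy A (R − 16):
  R = 17 − 16 = 1
  T = 124
  L = 53 − 5·1 + 5·124 = 668

668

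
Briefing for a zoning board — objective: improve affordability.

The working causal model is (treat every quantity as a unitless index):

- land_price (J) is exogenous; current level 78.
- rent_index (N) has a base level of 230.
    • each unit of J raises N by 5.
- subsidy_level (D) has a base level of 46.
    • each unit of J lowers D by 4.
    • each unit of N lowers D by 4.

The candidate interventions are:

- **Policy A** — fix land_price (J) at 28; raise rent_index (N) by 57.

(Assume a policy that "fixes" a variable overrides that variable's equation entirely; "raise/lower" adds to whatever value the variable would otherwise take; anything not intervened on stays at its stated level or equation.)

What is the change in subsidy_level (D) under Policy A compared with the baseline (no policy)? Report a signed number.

Baseline:
  J = 78
  N = 230 + 5·78 = 620
  D = 46 − 4·78 − 4·620 = -2746
Policy A (J := 28, N + 57):
  J = 28
  N = 230 + 5·28 (+57 from intervention) = 427
  D = 46 − 4·28 − 4·427 = -1774
Change in D: -1774 − (-2746) = 972

972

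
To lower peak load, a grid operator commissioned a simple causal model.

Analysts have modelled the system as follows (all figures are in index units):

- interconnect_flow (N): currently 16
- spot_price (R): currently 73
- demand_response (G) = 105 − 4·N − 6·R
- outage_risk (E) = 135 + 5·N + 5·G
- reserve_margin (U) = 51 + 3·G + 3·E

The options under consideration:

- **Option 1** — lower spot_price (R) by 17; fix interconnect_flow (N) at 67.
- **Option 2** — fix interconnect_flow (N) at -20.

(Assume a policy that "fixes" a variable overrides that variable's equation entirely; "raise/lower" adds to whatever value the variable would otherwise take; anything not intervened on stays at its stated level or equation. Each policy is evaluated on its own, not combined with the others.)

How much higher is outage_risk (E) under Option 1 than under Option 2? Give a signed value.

Option 1 (R − 17, N := 67):
  N = 67
  R = 73 − 17 = 56
  G = 105 − 4·67 − 6·56 = -499
  E = 135 + 5·67 + 5·(-499) = -2025
Option 2 (N := -20):
  N = -20
  R = 73
  G = 105 − 4·(-20) − 6·73 = -253
  E = 135 + 5·(-20) + 5·(-253) = -1230
E: -2025 − (-1230) = -795

-795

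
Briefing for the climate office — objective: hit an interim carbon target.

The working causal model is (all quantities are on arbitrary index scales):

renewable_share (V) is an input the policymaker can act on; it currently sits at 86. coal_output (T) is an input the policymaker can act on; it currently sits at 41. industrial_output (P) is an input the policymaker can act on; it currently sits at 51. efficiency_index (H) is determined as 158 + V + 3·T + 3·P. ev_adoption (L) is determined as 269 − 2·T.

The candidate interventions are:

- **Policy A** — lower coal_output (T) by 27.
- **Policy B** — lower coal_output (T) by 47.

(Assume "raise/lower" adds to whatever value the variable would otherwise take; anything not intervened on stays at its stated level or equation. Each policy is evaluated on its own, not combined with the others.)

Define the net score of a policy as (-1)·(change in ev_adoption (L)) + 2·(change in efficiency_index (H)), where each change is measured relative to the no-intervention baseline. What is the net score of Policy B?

-376

Baseline:
  V = 86
  T = 41
  P = 51
  H = 158 + 86 + 3·41 + 3·51 = 520
  L = 269 − 2·41 = 187
Policy B (T − 47):
  V = 86
  T = 41 − 47 = -6
  P = 51
  H = 158 + 86 + 3·(-6) + 3·51 = 379
  L = 269 − 2·(-6) = 281
ΔL = 281 − 187 = 94; ΔH = 379 − 520 = -141
Score = (-1)·94 + 2·(-141) = -376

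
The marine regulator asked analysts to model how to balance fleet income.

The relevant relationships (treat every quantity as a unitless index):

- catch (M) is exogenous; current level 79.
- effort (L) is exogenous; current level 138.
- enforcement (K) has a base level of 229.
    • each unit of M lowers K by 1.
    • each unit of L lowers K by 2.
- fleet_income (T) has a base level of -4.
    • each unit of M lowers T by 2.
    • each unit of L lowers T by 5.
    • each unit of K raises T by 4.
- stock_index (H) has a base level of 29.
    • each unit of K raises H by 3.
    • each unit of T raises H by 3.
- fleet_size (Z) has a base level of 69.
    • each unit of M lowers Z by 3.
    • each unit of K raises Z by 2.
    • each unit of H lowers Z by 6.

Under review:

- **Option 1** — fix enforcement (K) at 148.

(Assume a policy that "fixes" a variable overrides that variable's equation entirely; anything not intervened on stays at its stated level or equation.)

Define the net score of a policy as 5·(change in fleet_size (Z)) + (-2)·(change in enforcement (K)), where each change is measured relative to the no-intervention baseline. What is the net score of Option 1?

Baseline:
  M = 79
  L = 138
  K = 229 − 79 − 2·138 = -126
  T = -4 − 2·79 − 5·138 + 4·(-126) = -1356
  H = 29 + 3·(-126) + 3·(-1356) = -4417
  Z = 69 − 3·79 + 2·(-126) − 6·(-4417) = 26082
Option 1 (K := 148):
  M = 79
  L = 138
  K = 148
  T = -4 − 2·79 − 5·138 + 4·148 = -260
  H = 29 + 3·148 + 3·(-260) = -307
  Z = 69 − 3·79 + 2·148 − 6·(-307) = 1970
ΔZ = 1970 − 26082 = -24112; ΔK = 148 − (-126) = 274
Score = 5·(-24112) + (-2)·274 = -121108

-121108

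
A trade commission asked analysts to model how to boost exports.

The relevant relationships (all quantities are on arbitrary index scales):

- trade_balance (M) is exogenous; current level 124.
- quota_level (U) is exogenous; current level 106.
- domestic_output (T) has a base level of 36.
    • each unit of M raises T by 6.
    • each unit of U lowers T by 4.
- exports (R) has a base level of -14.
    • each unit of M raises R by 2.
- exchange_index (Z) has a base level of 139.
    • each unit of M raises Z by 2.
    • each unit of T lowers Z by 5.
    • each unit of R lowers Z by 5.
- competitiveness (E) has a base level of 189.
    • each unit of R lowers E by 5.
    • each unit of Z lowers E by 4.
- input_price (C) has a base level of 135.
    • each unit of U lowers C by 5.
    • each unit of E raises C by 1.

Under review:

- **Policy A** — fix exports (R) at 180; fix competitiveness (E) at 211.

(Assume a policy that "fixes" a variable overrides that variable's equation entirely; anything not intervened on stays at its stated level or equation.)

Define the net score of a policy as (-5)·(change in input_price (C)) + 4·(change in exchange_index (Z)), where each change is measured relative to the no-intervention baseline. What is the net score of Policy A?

Baseline:
  M = 124
  U = 106
  T = 36 + 6·124 − 4·106 = 356
  R = -14 + 2·124 = 234
  Z = 139 + 2·124 − 5·356 − 5·234 = -2563
  E = 189 − 5·234 − 4·(-2563) = 9271
  C = 135 − 5·106 + 9271 = 8876
Policy A (R := 180, E := 211):
  M = 124
  U = 106
  T = 36 + 6·124 − 4·106 = 356
  R = 180
  Z = 139 + 2·124 − 5·356 − 5·180 = -2293
  E = 211
  C = 135 − 5·106 + 211 = -184
ΔC = -184 − 8876 = -9060; ΔZ = -2293 − (-2563) = 270
Score = (-5)·(-9060) + 4·270 = 46380

46380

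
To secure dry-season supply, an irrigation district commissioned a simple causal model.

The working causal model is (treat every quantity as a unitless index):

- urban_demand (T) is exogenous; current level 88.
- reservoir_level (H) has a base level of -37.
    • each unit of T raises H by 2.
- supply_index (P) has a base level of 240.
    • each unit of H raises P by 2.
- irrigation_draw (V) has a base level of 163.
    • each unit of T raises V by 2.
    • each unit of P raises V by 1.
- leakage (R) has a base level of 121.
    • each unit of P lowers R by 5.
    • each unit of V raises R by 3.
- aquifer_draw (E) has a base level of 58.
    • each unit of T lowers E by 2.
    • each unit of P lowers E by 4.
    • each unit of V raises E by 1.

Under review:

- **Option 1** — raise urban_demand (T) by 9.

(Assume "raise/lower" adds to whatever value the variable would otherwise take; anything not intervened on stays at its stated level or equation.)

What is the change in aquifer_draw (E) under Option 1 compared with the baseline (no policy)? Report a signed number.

Baseline:
  T = 88
  H = -37 + 2·88 = 139
  P = 240 + 2·139 = 518
  V = 163 + 2·88 + 518 = 857
  E = 58 − 2·88 − 4·518 + 857 = -1333
Option 1 (T + 9):
  T = 88 + 9 = 97
  H = -37 + 2·97 = 157
  P = 240 + 2·157 = 554
  V = 163 + 2·97 + 554 = 911
  E = 58 − 2·97 − 4·554 + 911 = -1441
Change in E: -1441 − (-1333) = -108

-108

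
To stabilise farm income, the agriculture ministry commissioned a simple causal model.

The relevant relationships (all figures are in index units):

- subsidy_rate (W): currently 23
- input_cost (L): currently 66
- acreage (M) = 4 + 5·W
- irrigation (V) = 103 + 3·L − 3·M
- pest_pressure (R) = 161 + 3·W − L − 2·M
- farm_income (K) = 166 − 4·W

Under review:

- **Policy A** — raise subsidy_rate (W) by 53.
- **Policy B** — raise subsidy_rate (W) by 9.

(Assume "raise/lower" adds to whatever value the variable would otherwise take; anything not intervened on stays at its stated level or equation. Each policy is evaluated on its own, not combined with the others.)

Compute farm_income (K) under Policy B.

Policy B (W + 9):
  W = 23 + 9 = 32
  K = 166 − 4·32 = 38

38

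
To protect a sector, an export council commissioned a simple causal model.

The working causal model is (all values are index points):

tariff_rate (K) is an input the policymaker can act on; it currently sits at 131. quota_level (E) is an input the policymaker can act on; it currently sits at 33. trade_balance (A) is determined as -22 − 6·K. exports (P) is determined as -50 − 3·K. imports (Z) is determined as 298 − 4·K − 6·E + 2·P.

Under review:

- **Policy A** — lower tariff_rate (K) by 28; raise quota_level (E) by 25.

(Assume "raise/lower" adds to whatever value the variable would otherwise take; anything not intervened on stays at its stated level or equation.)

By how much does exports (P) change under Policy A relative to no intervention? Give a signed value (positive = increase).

84

Baseline:
  K = 131
  P = -50 − 3·131 = -443
Policy A (K − 28, E + 25):
  K = 131 − 28 = 103
  P = -50 − 3·103 = -359
Change in P: -359 − (-443) = 84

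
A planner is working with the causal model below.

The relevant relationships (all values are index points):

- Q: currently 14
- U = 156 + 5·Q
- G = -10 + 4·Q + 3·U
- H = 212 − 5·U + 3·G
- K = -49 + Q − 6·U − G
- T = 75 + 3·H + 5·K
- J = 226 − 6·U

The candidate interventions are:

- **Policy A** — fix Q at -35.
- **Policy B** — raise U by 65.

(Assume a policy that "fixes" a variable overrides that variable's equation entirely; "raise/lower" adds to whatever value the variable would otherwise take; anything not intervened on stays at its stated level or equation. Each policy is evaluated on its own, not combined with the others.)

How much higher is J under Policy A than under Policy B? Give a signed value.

1860

Policy A (Q := -35):
  Q = -35
  U = 156 + 5·(-35) = -19
  J = 226 − 6·(-19) = 340
Policy B (U + 65):
  Q = 14
  U = 156 + 5·14 (+65 from intervention) = 291
  J = 226 − 6·291 = -1520
J: 340 − (-1520) = 1860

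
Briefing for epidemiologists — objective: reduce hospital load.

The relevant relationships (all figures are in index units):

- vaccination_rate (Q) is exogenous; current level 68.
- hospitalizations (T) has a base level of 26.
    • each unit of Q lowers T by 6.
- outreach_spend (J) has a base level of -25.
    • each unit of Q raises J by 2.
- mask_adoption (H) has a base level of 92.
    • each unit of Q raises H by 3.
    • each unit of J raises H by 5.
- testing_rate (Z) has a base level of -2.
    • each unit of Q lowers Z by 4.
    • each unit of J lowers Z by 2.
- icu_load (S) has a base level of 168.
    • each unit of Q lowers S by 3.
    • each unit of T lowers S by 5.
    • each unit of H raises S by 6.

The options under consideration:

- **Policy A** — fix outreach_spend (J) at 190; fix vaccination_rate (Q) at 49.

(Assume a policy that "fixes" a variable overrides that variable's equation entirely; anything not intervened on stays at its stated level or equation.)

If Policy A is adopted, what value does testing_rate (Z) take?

Policy A (J := 190, Q := 49):
  Q = 49
  J = 190
  Z = -2 − 4·49 − 2·190 = -578

-578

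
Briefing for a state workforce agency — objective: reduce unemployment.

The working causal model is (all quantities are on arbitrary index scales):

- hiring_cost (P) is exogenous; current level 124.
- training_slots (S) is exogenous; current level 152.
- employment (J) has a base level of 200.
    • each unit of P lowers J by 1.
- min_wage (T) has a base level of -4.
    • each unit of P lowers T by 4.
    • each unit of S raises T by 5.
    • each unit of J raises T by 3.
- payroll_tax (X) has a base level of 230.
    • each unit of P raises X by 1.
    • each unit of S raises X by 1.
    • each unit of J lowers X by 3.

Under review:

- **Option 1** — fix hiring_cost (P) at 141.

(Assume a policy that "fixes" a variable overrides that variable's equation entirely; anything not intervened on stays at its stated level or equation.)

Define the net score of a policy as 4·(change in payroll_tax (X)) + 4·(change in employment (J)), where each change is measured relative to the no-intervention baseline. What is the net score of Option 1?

204

Baseline:
  P = 124
  S = 152
  J = 200 − 124 = 76
  X = 230 + 124 + 152 − 3·76 = 278
Option 1 (P := 141):
  P = 141
  S = 152
  J = 200 − 141 = 59
  X = 230 + 141 + 152 − 3·59 = 346
ΔX = 346 − 278 = 68; ΔJ = 59 − 76 = -17
Score = 4·68 + 4·(-17) = 204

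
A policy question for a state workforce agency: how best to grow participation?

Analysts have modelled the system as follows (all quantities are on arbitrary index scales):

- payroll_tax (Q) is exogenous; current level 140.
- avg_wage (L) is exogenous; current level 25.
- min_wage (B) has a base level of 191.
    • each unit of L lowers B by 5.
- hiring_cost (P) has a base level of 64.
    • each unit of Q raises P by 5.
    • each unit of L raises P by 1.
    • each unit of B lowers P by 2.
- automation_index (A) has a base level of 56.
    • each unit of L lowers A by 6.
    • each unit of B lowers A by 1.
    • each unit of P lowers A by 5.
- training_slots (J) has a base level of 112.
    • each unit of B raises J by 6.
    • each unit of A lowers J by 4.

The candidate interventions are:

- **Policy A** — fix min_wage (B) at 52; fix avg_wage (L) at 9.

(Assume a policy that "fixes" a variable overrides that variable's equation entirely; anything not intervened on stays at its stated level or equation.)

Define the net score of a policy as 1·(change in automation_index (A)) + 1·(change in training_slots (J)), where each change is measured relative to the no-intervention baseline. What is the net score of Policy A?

Baseline:
  Q = 140
  L = 25
  B = 191 − 5·25 = 66
  P = 64 + 5·140 + 25 − 2·66 = 657
  A = 56 − 6·25 − 66 − 5·657 = -3445
  J = 112 + 6·66 − 4·(-3445) = 14288
Policy A (B := 52, L := 9):
  Q = 140
  L = 9
  B = 52
  P = 64 + 5·140 + 9 − 2·52 = 669
  A = 56 − 6·9 − 52 − 5·669 = -3395
  J = 112 + 6·52 − 4·(-3395) = 14004
ΔA = -3395 − (-3445) = 50; ΔJ = 14004 − 14288 = -284
Score = 1·50 + 1·(-284) = -234

-234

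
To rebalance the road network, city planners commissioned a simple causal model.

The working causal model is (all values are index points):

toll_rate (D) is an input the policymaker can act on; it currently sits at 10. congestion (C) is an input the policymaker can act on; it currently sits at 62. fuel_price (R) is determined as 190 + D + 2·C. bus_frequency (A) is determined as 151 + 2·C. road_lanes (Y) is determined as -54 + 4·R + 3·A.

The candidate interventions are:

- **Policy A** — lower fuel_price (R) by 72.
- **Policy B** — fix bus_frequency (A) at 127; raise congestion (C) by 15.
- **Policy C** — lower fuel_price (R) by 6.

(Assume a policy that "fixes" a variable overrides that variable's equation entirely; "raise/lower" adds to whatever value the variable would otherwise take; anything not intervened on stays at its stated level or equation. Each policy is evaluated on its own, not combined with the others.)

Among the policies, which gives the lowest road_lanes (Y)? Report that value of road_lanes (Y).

Policy A (R − 72):
  D = 10
  C = 62
  R = 190 + 10 + 2·62 (−72 from intervention) = 252
  A = 151 + 2·62 = 275
  Y = -54 + 4·252 + 3·275 = 1779
Policy B (A := 127, C + 15):
  D = 10
  C = 62 + 15 = 77
  R = 190 + 10 + 2·77 = 354
  A = 127
  Y = -54 + 4·354 + 3·127 = 1743
Policy C (R − 6):
  D = 10
  C = 62
  R = 190 + 10 + 2·62 (−6 from intervention) = 318
  A = 151 + 2·62 = 275
  Y = -54 + 4·318 + 3·275 = 2043
Comparing — Policy A: Y=1779, Policy B: Y=1743, Policy C: Y=2043. Lowest is 1743 (Policy B).

1743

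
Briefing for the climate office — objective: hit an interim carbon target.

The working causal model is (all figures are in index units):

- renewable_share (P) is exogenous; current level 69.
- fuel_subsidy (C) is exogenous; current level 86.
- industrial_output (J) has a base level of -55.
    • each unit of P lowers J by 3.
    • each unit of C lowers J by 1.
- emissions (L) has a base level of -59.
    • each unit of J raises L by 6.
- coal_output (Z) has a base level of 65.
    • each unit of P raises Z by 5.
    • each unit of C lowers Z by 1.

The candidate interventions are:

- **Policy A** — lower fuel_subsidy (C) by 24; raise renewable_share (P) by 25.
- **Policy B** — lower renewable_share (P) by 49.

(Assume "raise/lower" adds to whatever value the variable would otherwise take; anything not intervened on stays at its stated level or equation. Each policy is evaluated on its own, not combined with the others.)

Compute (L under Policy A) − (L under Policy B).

-1188

Policy A (C − 24, P + 25):
  P = 69 + 25 = 94
  C = 86 − 24 = 62
  J = -55 − 3·94 − 62 = -399
  L = -59 + 6·(-399) = -2453
Policy B (P − 49):
  P = 69 − 49 = 20
  C = 86
  J = -55 − 3·20 − 86 = -201
  L = -59 + 6·(-201) = -1265
L: -2453 − (-1265) = -1188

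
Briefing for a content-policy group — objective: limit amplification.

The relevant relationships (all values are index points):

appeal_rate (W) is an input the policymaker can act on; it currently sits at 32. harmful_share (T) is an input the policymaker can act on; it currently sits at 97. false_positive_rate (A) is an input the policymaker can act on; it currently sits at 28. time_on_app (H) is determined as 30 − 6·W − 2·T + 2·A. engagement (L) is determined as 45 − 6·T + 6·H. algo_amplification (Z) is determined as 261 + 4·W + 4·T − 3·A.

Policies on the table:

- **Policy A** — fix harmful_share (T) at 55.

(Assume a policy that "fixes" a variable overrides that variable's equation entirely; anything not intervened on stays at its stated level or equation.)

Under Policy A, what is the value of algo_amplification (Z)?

Policy A (T := 55):
  W = 32
  T = 55
  A = 28
  Z = 261 + 4·32 + 4·55 − 3·28 = 525

525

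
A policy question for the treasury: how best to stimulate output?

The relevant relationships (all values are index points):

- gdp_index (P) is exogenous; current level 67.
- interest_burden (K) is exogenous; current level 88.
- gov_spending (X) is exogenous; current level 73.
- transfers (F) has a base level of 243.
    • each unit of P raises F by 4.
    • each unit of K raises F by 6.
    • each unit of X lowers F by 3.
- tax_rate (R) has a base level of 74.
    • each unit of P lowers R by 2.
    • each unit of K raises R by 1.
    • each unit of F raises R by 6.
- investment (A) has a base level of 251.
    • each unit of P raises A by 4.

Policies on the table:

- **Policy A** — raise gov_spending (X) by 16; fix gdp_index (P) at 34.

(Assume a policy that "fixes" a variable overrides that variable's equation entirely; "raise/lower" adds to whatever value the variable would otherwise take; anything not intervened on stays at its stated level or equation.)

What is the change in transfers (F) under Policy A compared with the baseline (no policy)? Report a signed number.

-180

Baseline:
  P = 67
  K = 88
  X = 73
  F = 243 + 4·67 + 6·88 − 3·73 = 820
Policy A (X + 16, P := 34):
  P = 34
  K = 88
  X = 73 + 16 = 89
  F = 243 + 4·34 + 6·88 − 3·89 = 640
Change in F: 640 − 820 = -180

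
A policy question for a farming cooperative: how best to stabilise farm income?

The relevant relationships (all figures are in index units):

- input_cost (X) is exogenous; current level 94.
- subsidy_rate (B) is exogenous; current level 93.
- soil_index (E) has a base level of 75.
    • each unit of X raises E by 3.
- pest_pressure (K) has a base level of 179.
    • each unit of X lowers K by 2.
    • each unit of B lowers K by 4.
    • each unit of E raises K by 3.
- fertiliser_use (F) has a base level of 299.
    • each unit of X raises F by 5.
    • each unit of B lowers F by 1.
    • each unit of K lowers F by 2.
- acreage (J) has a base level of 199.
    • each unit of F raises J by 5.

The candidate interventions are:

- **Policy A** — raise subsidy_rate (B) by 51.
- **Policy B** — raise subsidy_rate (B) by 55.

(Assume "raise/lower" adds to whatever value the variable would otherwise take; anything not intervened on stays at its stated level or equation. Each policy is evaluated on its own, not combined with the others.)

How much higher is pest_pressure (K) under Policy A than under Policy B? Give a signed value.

Policy A (B + 51):
  X = 94
  B = 93 + 51 = 144
  E = 75 + 3·94 = 357
  K = 179 − 2·94 − 4·144 + 3·357 = 486
Policy B (B + 55):
  X = 94
  B = 93 + 55 = 148
  E = 75 + 3·94 = 357
  K = 179 − 2·94 − 4·148 + 3·357 = 470
K: 486 − 470 = 16

16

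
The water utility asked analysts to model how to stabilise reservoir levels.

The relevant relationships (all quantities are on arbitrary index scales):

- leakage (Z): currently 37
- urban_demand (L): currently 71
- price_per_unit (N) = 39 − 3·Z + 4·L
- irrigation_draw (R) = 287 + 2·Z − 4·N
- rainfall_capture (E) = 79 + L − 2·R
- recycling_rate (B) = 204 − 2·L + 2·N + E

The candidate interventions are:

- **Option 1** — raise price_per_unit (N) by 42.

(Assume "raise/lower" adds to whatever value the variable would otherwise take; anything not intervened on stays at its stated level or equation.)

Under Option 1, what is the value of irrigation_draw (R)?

-655

Option 1 (N + 42):
  Z = 37
  L = 71
  N = 39 − 3·37 + 4·71 (+42 from intervention) = 254
  R = 287 + 2·37 − 4·254 = -655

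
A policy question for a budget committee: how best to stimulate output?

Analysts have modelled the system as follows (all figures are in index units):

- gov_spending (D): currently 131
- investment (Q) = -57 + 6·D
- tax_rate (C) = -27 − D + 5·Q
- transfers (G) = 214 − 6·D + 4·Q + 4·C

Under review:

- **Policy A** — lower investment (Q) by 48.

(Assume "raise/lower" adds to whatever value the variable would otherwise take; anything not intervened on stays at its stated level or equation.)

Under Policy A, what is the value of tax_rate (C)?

Policy A (Q − 48):
  D = 131
  Q = -57 + 6·131 (−48 from intervention) = 681
  C = -27 − 131 + 5·681 = 3247

3247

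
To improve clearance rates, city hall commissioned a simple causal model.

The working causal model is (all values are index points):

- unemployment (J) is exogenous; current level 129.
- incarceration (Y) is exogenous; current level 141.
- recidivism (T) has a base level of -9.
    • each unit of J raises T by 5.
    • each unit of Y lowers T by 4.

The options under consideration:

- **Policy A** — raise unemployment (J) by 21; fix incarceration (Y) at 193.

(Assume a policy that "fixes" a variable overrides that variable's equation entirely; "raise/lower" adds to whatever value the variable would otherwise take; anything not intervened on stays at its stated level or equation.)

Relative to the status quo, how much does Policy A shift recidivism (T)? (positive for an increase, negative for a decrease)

-103

Baseline:
  J = 129
  Y = 141
  T = -9 + 5·129 − 4·141 = 72
Policy A (J + 21, Y := 193):
  J = 129 + 21 = 150
  Y = 193
  T = -9 + 5·150 − 4·193 = -31
Change in T: -31 − 72 = -103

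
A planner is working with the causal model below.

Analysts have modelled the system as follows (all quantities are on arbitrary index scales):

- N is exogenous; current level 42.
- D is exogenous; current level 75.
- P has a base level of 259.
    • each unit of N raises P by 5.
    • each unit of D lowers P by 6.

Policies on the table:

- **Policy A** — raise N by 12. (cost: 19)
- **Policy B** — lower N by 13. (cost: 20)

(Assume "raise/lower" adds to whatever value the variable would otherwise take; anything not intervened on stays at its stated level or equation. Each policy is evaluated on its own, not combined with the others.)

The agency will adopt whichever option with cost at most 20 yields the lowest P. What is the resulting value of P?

Policy A (N + 12):
  N = 42 + 12 = 54
  D = 75
  P = 259 + 5·54 − 6·75 = 79
Policy B (N − 13):
  N = 42 − 13 = 29
  D = 75
  P = 259 + 5·29 − 6·75 = -46
Comparing — Policy A: P=79, Policy B: P=-46. Lowest is -46 (Policy B).

-46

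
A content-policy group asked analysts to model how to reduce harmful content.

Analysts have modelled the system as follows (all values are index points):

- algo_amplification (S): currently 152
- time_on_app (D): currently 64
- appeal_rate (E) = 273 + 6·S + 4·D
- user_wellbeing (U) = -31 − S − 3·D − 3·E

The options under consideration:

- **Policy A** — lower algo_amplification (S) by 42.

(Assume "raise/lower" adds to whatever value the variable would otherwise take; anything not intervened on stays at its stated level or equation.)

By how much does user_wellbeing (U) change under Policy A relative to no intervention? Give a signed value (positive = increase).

Baseline:
  S = 152
  D = 64
  E = 273 + 6·152 + 4·64 = 1441
  U = -31 − 152 − 3·64 − 3·1441 = -4698
Policy A (S − 42):
  S = 152 − 42 = 110
  D = 64
  E = 273 + 6·110 + 4·64 = 1189
  U = -31 − 110 − 3·64 − 3·1189 = -3900
Change in U: -3900 − (-4698) = 798

798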